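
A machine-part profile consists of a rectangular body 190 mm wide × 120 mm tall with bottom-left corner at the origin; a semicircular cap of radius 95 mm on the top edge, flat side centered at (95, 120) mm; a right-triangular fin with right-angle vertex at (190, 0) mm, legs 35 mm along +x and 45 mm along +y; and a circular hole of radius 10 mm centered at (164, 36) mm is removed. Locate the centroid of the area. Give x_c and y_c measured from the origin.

x_c = 96.66 mm, y_c = 97.23 mm

rectangular body: A = 190 × 120 = 22800.00, centroid at (95.00, 60.00).
semicircular top: A = ½π·95² = 14176.44, centroid at (95.00, 160.32).
triangular fin: A = ½·35·45 = 787.50, centroid at (201.67, 15.00).
hole: A = −π·10² = -314.16, centroid at (164.00, 36.00).
ΣA = 37449.78 mm²
ΣAx_c = (22800.00)(95.00) + (14176.44)(95.00) + (787.50)(201.67) + (-314.16)(164.00) = 3620051.88 mm³
ΣAy_c = (22800.00)(60.00) + (14176.44)(160.32) + (787.50)(15.00) + (-314.16)(36.00) = 3641258.52 mm³
x_c = 3620051.88 / 37449.78 = 96.66 mm
y_c = 3641258.52 / 37449.78 = 97.23 mm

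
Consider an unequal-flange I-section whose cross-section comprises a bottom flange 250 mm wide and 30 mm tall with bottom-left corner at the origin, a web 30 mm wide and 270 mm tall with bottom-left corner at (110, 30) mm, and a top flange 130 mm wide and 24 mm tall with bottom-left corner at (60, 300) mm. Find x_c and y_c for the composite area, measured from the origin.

bottom flange: A = 250 × 30 = 7500.00, centroid at (125.00, 15.00).
web: A = 30 × 270 = 8100.00, centroid at (125.00, 165.00).
top flange: A = 130 × 24 = 3120.00, centroid at (125.00, 312.00).
ΣA = 18720.00 mm²
ΣAx_c = (7500.00)(125.00) + (8100.00)(125.00) + (3120.00)(125.00) = 2340000.00 mm³
ΣAy_c = (7500.00)(15.00) + (8100.00)(165.00) + (3120.00)(312.00) = 2422440.00 mm³
x_c = 2340000.00 / 18720.00 = 125.00 mm
y_c = 2422440.00 / 18720.00 = 129.40 mm

x_c = 125.00 mm, y_c = 129.40 mm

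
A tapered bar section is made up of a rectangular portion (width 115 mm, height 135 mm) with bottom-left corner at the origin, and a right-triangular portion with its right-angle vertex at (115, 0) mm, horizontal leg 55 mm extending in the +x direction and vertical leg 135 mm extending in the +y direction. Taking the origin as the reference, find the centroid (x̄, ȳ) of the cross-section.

x̄ = 72.13 mm, ȳ = 63.16 mm

rectangular portion: A = 115 × 135 = 15525.00, centroid at (57.50, 67.50).
triangular portion: A = ½·55·135 = 3712.50, centroid at (133.33, 45.00).
ΣA = 19237.50 mm²
ΣAx̄ = (15525.00)(57.50) + (3712.50)(133.33) = 1387687.50 mm³
ΣAȳ = (15525.00)(67.50) + (3712.50)(45.00) = 1215000.00 mm³
x̄ = 1387687.50 / 19237.50 = 72.13 mm
ȳ = 1215000.00 / 19237.50 = 63.16 mm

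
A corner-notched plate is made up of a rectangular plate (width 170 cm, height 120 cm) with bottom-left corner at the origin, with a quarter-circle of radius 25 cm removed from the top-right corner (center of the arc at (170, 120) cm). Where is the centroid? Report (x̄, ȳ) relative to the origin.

Part | A | x̄ᵢ | ȳᵢ | A·x̄ᵢ | A·ȳᵢ
plate | 20400.00 | 85.00 | 60.00 | 1734000.00 | 1224000.00
removed quarter-circle | -490.87 | 159.39 | 109.39 | -78240.22 | -53696.53
Σ | 19909.13 |  |  | 1655759.78 | 1170303.47
x̄ = 1655759.78 / 19909.13 = 83.17 cm
ȳ = 1170303.47 / 19909.13 = 58.78 cm

x̄ = 83.17 cm, ȳ = 58.78 cm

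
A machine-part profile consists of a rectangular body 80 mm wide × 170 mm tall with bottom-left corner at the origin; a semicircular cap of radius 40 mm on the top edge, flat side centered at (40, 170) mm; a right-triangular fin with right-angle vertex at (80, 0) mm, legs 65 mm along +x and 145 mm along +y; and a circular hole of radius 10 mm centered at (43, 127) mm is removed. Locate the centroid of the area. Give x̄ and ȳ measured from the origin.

x̄ = 54.12 mm, ȳ = 88.43 mm

rectangular body: A = 80 × 170 = 13600.00, centroid at (40.00, 85.00).
semicircular top: A = ½π·40² = 2513.27, centroid at (40.00, 186.98).
triangular fin: A = ½·65·145 = 4712.50, centroid at (101.67, 48.33).
hole: A = −π·10² = -314.16, centroid at (43.00, 127.00).
ΣA = 20511.61 mm²
ΣAx̄ = (13600.00)(40.00) + (2513.27)(40.00) + (4712.50)(101.67) + (-314.16)(43.00) = 1110126.28 mm³
ΣAȳ = (13600.00)(85.00) + (2513.27)(186.98) + (4712.50)(48.33) + (-314.16)(127.00) = 1813795.87 mm³
x̄ = 1110126.28 / 20511.61 = 54.12 mm
ȳ = 1813795.87 / 20511.61 = 88.43 mm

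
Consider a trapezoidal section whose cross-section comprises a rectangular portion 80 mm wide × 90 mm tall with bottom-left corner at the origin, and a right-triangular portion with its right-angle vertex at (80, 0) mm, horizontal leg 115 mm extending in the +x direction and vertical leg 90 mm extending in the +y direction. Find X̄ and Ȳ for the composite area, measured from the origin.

rectangular portion: A = 80 × 90 = 7200.00, centroid at (40.00, 45.00).
triangular portion: A = ½·115·90 = 5175.00, centroid at (118.33, 30.00).
ΣA = 12375.00 mm²
ΣAX̄ = (7200.00)(40.00) + (5175.00)(118.33) = 900375.00 mm³
ΣAȲ = (7200.00)(45.00) + (5175.00)(30.00) = 479250.00 mm³
X̄ = 900375.00 / 12375.00 = 72.76 mm
Ȳ = 479250.00 / 12375.00 = 38.73 mm

X̄ = 72.76 mm, Ȳ = 38.73 mm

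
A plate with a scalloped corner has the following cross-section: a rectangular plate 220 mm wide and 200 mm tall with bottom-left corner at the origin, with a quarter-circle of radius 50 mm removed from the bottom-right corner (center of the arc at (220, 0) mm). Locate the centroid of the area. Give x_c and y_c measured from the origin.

x_c = 105.85 mm, y_c = 103.68 mm

plate: A = 220 × 200 = 44000.00, centroid at (110.00, 100.00).
removed quarter-circle: A = −¼π·50² = -1963.50, centroid at (198.78, 21.22).
ΣA = 42036.50 mm²
ΣAx_c = (44000.00)(110.00) + (-1963.50)(198.78) = 4449697.68 mm³
ΣAy_c = (44000.00)(100.00) + (-1963.50)(21.22) = 4358333.33 mm³
x_c = 4449697.68 / 42036.50 = 105.85 mm
y_c = 4358333.33 / 42036.50 = 103.68 mm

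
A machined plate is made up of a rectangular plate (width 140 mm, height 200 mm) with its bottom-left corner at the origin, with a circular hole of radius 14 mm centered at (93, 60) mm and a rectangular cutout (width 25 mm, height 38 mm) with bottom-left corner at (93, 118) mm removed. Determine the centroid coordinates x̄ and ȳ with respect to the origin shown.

plate: A = 140 × 200 = 28000.00, centroid at (70.00, 100.00).
hole 1: A = −π·14² = -615.75, centroid at (93.00, 60.00).
hole 2: A = −(25 × 38) = -950.00, centroid at (105.50, 137.00).
ΣA = 26434.25 mm², ΣAx̄ = 1802510.05 mm³, ΣAȳ = 2632904.87 mm³.
x̄ = 1802510.05/26434.25 = 68.19 mm; ȳ = 2632904.87/26434.25 = 99.60 mm.

x̄ = 68.19 mm, ȳ = 99.60 mm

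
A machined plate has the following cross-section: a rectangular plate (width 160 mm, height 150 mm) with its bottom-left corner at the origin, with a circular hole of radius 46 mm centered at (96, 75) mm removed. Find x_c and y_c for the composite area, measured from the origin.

x_c = 73.87 mm, y_c = 75.00 mm

plate: A = 160 × 150 = 24000.00, centroid at (80.00, 75.00).
hole: A = −π·46² = -6647.61, centroid at (96.00, 75.00).
ΣA = 17352.39 mm², ΣAx_c = 1281829.43 mm³, ΣAy_c = 1301429.25 mm³.
x_c = 1281829.43/17352.39 = 73.87 mm; y_c = 1301429.25/17352.39 = 75.00 mm.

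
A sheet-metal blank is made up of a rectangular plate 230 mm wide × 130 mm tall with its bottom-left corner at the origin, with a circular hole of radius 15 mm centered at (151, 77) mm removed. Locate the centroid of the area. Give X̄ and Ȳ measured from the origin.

X̄ = 114.13 mm, Ȳ = 64.71 mm

plate: A = 230 × 130 = 29900.00, centroid at (115.00, 65.00).
hole: A = −π·15² = -706.86, centroid at (151.00, 77.00).
ΣA = 29193.14 mm², ΣAX̄ = 3331764.39 mm³, ΣAȲ = 1889071.91 mm³.
X̄ = 3331764.39/29193.14 = 114.13 mm; Ȳ = 1889071.91/29193.14 = 64.71 mm.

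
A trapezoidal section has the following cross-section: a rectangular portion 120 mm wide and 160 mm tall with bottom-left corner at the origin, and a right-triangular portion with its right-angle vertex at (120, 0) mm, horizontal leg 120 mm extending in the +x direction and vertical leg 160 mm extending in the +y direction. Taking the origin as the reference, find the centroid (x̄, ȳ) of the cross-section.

rectangular portion: A = 120 × 160 = 19200.00, centroid at (60.00, 80.00).
triangular portion: A = ½·120·160 = 9600.00, centroid at (160.00, 53.33).
ΣA = 28800.00 mm²
ΣAx̄ = (19200.00)(60.00) + (9600.00)(160.00) = 2688000.00 mm³
ΣAȳ = (19200.00)(80.00) + (9600.00)(53.33) = 2048000.00 mm³
x̄ = 2688000.00 / 28800.00 = 93.33 mm
ȳ = 2048000.00 / 28800.00 = 71.11 mm

x̄ = 93.33 mm, ȳ = 71.11 mm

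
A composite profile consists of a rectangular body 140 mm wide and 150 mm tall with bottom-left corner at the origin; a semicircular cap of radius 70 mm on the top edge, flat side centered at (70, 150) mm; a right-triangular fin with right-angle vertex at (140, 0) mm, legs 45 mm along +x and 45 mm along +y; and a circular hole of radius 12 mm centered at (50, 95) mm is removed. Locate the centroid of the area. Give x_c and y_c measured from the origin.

Part | A | x̄ᵢ | ȳᵢ | A·x̄ᵢ | A·ȳᵢ
rectangular body | 21000.00 | 70.00 | 75.00 | 1470000.00 | 1575000.00
semicircular top | 7696.90 | 70.00 | 179.71 | 538783.14 | 1383201.97
triangular fin | 1012.50 | 155.00 | 15.00 | 156937.50 | 15187.50
hole | -452.39 | 50.00 | 95.00 | -22619.47 | -42976.99
Σ | 29257.01 |  |  | 2143101.17 | 2930412.48
x_c = 2143101.17 / 29257.01 = 73.25 mm
y_c = 2930412.48 / 29257.01 = 100.16 mm

x_c = 73.25 mm, y_c = 100.16 mm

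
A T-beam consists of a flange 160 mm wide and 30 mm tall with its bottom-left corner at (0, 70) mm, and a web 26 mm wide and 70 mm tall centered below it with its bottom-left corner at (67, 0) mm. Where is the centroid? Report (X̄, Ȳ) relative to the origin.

X̄ = 80.00 mm, Ȳ = 71.25 mm

web: A = 26 × 70 = 1820.00, centroid at (80.00, 35.00).
flange: A = 160 × 30 = 4800.00, centroid at (80.00, 85.00).
ΣA = 6620.00 mm², ΣAX̄ = 529600.00 mm³, ΣAȲ = 471700.00 mm³.
X̄ = 529600.00/6620.00 = 80.00 mm; Ȳ = 471700.00/6620.00 = 71.25 mm.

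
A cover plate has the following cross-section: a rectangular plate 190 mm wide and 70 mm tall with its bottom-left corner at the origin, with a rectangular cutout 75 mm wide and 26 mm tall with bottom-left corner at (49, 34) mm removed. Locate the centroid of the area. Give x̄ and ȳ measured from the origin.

x̄ = 96.46 mm, ȳ = 32.94 mm

Part | A | x̄ᵢ | ȳᵢ | A·x̄ᵢ | A·ȳᵢ
plate | 13300.00 | 95.00 | 35.00 | 1263500.00 | 465500.00
hole | -1950.00 | 86.50 | 47.00 | -168675.00 | -91650.00
Σ | 11350.00 |  |  | 1094825.00 | 373850.00
x̄ = 1094825.00 / 11350.00 = 96.46 mm
ȳ = 373850.00 / 11350.00 = 32.94 mm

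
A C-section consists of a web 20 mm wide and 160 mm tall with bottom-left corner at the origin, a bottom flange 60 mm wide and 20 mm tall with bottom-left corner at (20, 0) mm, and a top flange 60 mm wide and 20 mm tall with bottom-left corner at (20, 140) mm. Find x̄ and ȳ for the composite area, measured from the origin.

x̄ = 27.14 mm, ȳ = 80.00 mm

Part | A | x̄ᵢ | ȳᵢ | A·x̄ᵢ | A·ȳᵢ
web | 3200.00 | 10.00 | 80.00 | 32000.00 | 256000.00
bottom flange | 1200.00 | 50.00 | 10.00 | 60000.00 | 12000.00
top flange | 1200.00 | 50.00 | 150.00 | 60000.00 | 180000.00
Σ | 5600.00 |  |  | 152000.00 | 448000.00
x̄ = 152000.00 / 5600.00 = 27.14 mm
ȳ = 448000.00 / 5600.00 = 80.00 mm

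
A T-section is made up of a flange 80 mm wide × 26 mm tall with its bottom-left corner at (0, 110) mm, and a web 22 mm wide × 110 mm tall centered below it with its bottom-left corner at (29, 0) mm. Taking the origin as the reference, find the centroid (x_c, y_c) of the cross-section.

web: A = 22 × 110 = 2420.00, centroid at (40.00, 55.00).
flange: A = 80 × 26 = 2080.00, centroid at (40.00, 123.00).
ΣA = 4500.00 mm²
ΣAx_c = (2420.00)(40.00) + (2080.00)(40.00) = 180000.00 mm³
ΣAy_c = (2420.00)(55.00) + (2080.00)(123.00) = 388940.00 mm³
x_c = 180000.00 / 4500.00 = 40.00 mm
y_c = 388940.00 / 4500.00 = 86.43 mm

x_c = 40.00 mm, y_c = 86.43 mm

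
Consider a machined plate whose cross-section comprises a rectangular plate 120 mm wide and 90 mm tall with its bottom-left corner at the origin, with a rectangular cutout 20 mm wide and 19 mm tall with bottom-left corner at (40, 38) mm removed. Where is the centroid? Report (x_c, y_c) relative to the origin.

x_c = 60.36 mm, y_c = 44.91 mm

plate: A = 120 × 90 = 10800.00, centroid at (60.00, 45.00).
hole: A = −(20 × 19) = -380.00, centroid at (50.00, 47.50).
ΣA = 10420.00 mm²
ΣAx_c = (10800.00)(60.00) + (-380.00)(50.00) = 629000.00 mm³
ΣAy_c = (10800.00)(45.00) + (-380.00)(47.50) = 467950.00 mm³
x_c = 629000.00 / 10420.00 = 60.36 mm
y_c = 467950.00 / 10420.00 = 44.91 mm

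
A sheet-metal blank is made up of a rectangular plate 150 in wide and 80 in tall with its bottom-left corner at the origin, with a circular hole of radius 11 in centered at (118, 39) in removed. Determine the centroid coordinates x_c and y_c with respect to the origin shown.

plate: A = 150 × 80 = 12000.00, centroid at (75.00, 40.00).
hole: A = −π·11² = -380.13, centroid at (118.00, 39.00).
ΣA = 11619.87 in², ΣAx_c = 855144.34 in³, ΣAy_c = 465174.82 in³.
x_c = 855144.34/11619.87 = 73.59 in; y_c = 465174.82/11619.87 = 40.03 in.

x_c = 73.59 in, y_c = 40.03 in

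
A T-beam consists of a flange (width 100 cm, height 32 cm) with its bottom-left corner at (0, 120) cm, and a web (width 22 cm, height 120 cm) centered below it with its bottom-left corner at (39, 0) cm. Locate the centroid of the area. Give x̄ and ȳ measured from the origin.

web: A = 22 × 120 = 2640.00, centroid at (50.00, 60.00).
flange: A = 100 × 32 = 3200.00, centroid at (50.00, 136.00).
ΣA = 5840.00 cm², ΣAx̄ = 292000.00 cm³, ΣAȳ = 593600.00 cm³.
x̄ = 292000.00/5840.00 = 50.00 cm; ȳ = 593600.00/5840.00 = 101.64 cm.

x̄ = 50.00 cm, ȳ = 101.64 cm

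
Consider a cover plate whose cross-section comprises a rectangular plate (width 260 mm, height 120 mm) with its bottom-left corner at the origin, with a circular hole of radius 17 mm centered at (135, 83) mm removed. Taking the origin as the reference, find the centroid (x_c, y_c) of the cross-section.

x_c = 129.85 mm, y_c = 59.31 mm

Part | A | x̄ᵢ | ȳᵢ | A·x̄ᵢ | A·ȳᵢ
plate | 31200.00 | 130.00 | 60.00 | 4056000.00 | 1872000.00
hole | -907.92 | 135.00 | 83.00 | -122569.24 | -75357.38
Σ | 30292.08 |  |  | 3933430.76 | 1796642.62
x_c = 3933430.76 / 30292.08 = 129.85 mm
y_c = 1796642.62 / 30292.08 = 59.31 mm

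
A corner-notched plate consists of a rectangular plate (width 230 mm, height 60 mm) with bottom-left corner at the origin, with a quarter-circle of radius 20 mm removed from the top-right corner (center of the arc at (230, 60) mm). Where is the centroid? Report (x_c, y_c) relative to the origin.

Part | A | x̄ᵢ | ȳᵢ | A·x̄ᵢ | A·ȳᵢ
plate | 13800.00 | 115.00 | 30.00 | 1587000.00 | 414000.00
removed quarter-circle | -314.16 | 221.51 | 51.51 | -69589.96 | -16182.89
Σ | 13485.84 |  |  | 1517410.04 | 397817.11
x_c = 1517410.04 / 13485.84 = 112.52 mm
y_c = 397817.11 / 13485.84 = 29.50 mm

x_c = 112.52 mm, y_c = 29.50 mm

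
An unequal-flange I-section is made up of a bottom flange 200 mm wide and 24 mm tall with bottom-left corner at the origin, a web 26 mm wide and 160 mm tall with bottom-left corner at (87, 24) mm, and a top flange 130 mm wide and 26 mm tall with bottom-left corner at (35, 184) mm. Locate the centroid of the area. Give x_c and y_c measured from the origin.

x_c = 100.00 mm, y_c = 93.69 mm

bottom flange: A = 200 × 24 = 4800.00, centroid at (100.00, 12.00).
web: A = 26 × 160 = 4160.00, centroid at (100.00, 104.00).
top flange: A = 130 × 26 = 3380.00, centroid at (100.00, 197.00).
ΣA = 12340.00 mm², ΣAx_c = 1234000.00 mm³, ΣAy_c = 1156100.00 mm³.
x_c = 1234000.00/12340.00 = 100.00 mm; y_c = 1156100.00/12340.00 = 93.69 mm.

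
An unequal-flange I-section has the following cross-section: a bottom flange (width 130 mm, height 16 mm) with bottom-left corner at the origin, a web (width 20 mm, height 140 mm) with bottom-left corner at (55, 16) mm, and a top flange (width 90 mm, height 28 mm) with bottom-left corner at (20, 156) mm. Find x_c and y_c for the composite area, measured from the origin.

x_c = 65.00 mm, y_c = 92.68 mm

Part | A | x̄ᵢ | ȳᵢ | A·x̄ᵢ | A·ȳᵢ
bottom flange | 2080.00 | 65.00 | 8.00 | 135200.00 | 16640.00
web | 2800.00 | 65.00 | 86.00 | 182000.00 | 240800.00
top flange | 2520.00 | 65.00 | 170.00 | 163800.00 | 428400.00
Σ | 7400.00 |  |  | 481000.00 | 685840.00
x_c = 481000.00 / 7400.00 = 65.00 mm
y_c = 685840.00 / 7400.00 = 92.68 mm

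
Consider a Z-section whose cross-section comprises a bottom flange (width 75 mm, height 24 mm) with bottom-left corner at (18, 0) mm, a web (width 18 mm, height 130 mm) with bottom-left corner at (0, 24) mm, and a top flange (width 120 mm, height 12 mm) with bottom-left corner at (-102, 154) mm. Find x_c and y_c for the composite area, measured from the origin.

x_c = 10.84 mm, y_c = 82.48 mm

bottom flange: A = 75 × 24 = 1800.00, centroid at (55.50, 12.00).
web: A = 18 × 130 = 2340.00, centroid at (9.00, 89.00).
top flange: A = 120 × 12 = 1440.00, centroid at (-42.00, 160.00).
ΣA = 5580.00 mm²
ΣAx_c = (1800.00)(55.50) + (2340.00)(9.00) + (1440.00)(-42.00) = 60480.00 mm³
ΣAy_c = (1800.00)(12.00) + (2340.00)(89.00) + (1440.00)(160.00) = 460260.00 mm³
x_c = 60480.00 / 5580.00 = 10.84 mm
y_c = 460260.00 / 5580.00 = 82.48 mm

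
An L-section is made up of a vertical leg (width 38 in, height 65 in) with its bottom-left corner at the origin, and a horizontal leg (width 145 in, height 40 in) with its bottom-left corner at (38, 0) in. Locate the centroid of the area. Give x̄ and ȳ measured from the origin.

vertical leg: A = 38 × 65 = 2470.00, centroid at (19.00, 32.50).
horizontal leg: A = 145 × 40 = 5800.00, centroid at (110.50, 20.00).
ΣA = 8270.00 in², ΣAx̄ = 687830.00 in³, ΣAȳ = 196275.00 in³.
x̄ = 687830.00/8270.00 = 83.17 in; ȳ = 196275.00/8270.00 = 23.73 in.

x̄ = 83.17 in, ȳ = 23.73 in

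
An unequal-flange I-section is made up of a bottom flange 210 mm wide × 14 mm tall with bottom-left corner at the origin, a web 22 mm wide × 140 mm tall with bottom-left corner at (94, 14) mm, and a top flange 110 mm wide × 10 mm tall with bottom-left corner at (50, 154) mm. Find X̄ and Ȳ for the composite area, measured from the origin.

X̄ = 105.00 mm, Ȳ = 63.79 mm

bottom flange: A = 210 × 14 = 2940.00, centroid at (105.00, 7.00).
web: A = 22 × 140 = 3080.00, centroid at (105.00, 84.00).
top flange: A = 110 × 10 = 1100.00, centroid at (105.00, 159.00).
ΣA = 7120.00 mm², ΣAX̄ = 747600.00 mm³, ΣAȲ = 454200.00 mm³.
X̄ = 747600.00/7120.00 = 105.00 mm; Ȳ = 454200.00/7120.00 = 63.79 mm.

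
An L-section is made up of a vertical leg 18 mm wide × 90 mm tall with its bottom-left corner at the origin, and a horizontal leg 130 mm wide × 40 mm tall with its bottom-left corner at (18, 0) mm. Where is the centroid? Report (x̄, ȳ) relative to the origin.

vertical leg: A = 18 × 90 = 1620.00, centroid at (9.00, 45.00).
horizontal leg: A = 130 × 40 = 5200.00, centroid at (83.00, 20.00).
ΣA = 6820.00 mm², ΣAx̄ = 446180.00 mm³, ΣAȳ = 176900.00 mm³.
x̄ = 446180.00/6820.00 = 65.42 mm; ȳ = 176900.00/6820.00 = 25.94 mm.

x̄ = 65.42 mm, ȳ = 25.94 mm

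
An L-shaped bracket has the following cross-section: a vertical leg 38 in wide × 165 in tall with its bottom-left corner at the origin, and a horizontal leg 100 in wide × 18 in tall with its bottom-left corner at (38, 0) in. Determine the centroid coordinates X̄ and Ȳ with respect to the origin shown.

X̄ = 34.39 in, Ȳ = 66.11 in

Part | A | x̄ᵢ | ȳᵢ | A·x̄ᵢ | A·ȳᵢ
vertical leg | 6270.00 | 19.00 | 82.50 | 119130.00 | 517275.00
horizontal leg | 1800.00 | 88.00 | 9.00 | 158400.00 | 16200.00
Σ | 8070.00 |  |  | 277530.00 | 533475.00
X̄ = 277530.00 / 8070.00 = 34.39 in
Ȳ = 533475.00 / 8070.00 = 66.11 in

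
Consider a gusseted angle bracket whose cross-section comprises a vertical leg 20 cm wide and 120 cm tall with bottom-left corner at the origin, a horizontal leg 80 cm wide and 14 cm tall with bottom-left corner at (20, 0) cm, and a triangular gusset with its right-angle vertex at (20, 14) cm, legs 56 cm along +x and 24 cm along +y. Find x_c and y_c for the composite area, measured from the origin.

x_c = 27.95 cm, y_c = 39.75 cm

vertical leg: A = 20 × 120 = 2400.00, centroid at (10.00, 60.00).
horizontal leg: A = 80 × 14 = 1120.00, centroid at (60.00, 7.00).
gusset: A = ½·56·24 = 672.00, centroid at (38.67, 22.00).
ΣA = 4192.00 cm², ΣAx_c = 117184.00 cm³, ΣAy_c = 166624.00 cm³.
x_c = 117184.00/4192.00 = 27.95 cm; y_c = 166624.00/4192.00 = 39.75 cm.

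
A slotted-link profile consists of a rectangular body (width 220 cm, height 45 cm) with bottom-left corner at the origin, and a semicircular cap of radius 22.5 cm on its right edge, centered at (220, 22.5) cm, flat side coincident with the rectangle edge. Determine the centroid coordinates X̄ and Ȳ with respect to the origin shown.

X̄ = 118.89 cm, Ȳ = 22.50 cm

Part | A | x̄ᵢ | ȳᵢ | A·x̄ᵢ | A·ȳᵢ
rectangular body | 9900.00 | 110.00 | 22.50 | 1089000.00 | 222750.00
semicircular end | 795.22 | 229.55 | 22.50 | 182541.19 | 17892.35
Σ | 10695.22 |  |  | 1271541.19 | 240642.35
X̄ = 1271541.19 / 10695.22 = 118.89 cm
Ȳ = 240642.35 / 10695.22 = 22.50 cm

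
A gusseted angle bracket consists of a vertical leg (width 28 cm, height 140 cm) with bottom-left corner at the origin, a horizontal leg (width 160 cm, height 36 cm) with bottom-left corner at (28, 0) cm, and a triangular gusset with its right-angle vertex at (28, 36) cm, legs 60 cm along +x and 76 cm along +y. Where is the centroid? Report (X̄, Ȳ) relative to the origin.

X̄ = 65.75 cm, Ȳ = 43.30 cm

Part | A | x̄ᵢ | ȳᵢ | A·x̄ᵢ | A·ȳᵢ
vertical leg | 3920.00 | 14.00 | 70.00 | 54880.00 | 274400.00
horizontal leg | 5760.00 | 108.00 | 18.00 | 622080.00 | 103680.00
gusset | 2280.00 | 48.00 | 61.33 | 109440.00 | 139840.00
Σ | 11960.00 |  |  | 786400.00 | 517920.00
X̄ = 786400.00 / 11960.00 = 65.75 cm
Ȳ = 517920.00 / 11960.00 = 43.30 cm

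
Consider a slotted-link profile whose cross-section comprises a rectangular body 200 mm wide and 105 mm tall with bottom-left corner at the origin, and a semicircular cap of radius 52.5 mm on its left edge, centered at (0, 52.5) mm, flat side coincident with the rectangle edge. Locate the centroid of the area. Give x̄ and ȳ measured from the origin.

x̄ = 79.10 mm, ȳ = 52.50 mm

rectangular body: A = 200 × 105 = 21000.00, centroid at (100.00, 52.50).
semicircular end: A = ½π·52.5² = 4329.51, centroid at (-22.28, 52.50).
ΣA = 25329.51 mm², ΣAx̄ = 2003531.25 mm³, ΣAȳ = 1329799.14 mm³.
x̄ = 2003531.25/25329.51 = 79.10 mm; ȳ = 1329799.14/25329.51 = 52.50 mm.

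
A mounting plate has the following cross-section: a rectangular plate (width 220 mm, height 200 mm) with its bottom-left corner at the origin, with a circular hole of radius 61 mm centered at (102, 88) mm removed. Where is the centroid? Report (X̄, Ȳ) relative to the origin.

plate: A = 220 × 200 = 44000.00, centroid at (110.00, 100.00).
hole: A = −π·61² = -11689.87, centroid at (102.00, 88.00).
ΣA = 32310.13 mm², ΣAX̄ = 3647633.64 mm³, ΣAȲ = 3371291.77 mm³.
X̄ = 3647633.64/32310.13 = 112.89 mm; Ȳ = 3371291.77/32310.13 = 104.34 mm.

X̄ = 112.89 mm, Ȳ = 104.34 mm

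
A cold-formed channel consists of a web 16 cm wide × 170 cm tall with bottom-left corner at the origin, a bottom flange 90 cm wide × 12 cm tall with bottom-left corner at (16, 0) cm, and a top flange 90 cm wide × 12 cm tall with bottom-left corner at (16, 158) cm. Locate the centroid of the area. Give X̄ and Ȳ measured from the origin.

web: A = 16 × 170 = 2720.00, centroid at (8.00, 85.00).
bottom flange: A = 90 × 12 = 1080.00, centroid at (61.00, 6.00).
top flange: A = 90 × 12 = 1080.00, centroid at (61.00, 164.00).
ΣA = 4880.00 cm²
ΣAX̄ = (2720.00)(8.00) + (1080.00)(61.00) + (1080.00)(61.00) = 153520.00 cm³
ΣAȲ = (2720.00)(85.00) + (1080.00)(6.00) + (1080.00)(164.00) = 414800.00 cm³
X̄ = 153520.00 / 4880.00 = 31.46 cm
Ȳ = 414800.00 / 4880.00 = 85.00 cm

X̄ = 31.46 cm, Ȳ = 85.00 cm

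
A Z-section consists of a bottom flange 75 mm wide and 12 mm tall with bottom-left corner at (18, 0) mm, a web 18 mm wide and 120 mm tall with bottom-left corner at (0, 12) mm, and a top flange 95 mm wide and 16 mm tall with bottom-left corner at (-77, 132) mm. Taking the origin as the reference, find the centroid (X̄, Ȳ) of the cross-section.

bottom flange: A = 75 × 12 = 900.00, centroid at (55.50, 6.00).
web: A = 18 × 120 = 2160.00, centroid at (9.00, 72.00).
top flange: A = 95 × 16 = 1520.00, centroid at (-29.50, 140.00).
ΣA = 4580.00 mm², ΣAX̄ = 24550.00 mm³, ΣAȲ = 373720.00 mm³.
X̄ = 24550.00/4580.00 = 5.36 mm; Ȳ = 373720.00/4580.00 = 81.60 mm.

X̄ = 5.36 mm, Ȳ = 81.60 mm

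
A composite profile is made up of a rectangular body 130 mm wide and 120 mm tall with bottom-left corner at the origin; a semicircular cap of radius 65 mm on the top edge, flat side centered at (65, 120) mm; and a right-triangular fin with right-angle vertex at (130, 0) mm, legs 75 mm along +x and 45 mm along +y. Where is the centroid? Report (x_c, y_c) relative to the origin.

x_c = 71.35 mm, y_c = 81.12 mm

rectangular body: A = 130 × 120 = 15600.00, centroid at (65.00, 60.00).
semicircular top: A = ½π·65² = 6636.61, centroid at (65.00, 147.59).
triangular fin: A = ½·75·45 = 1687.50, centroid at (155.00, 15.00).
ΣA = 23924.11 mm²
ΣAx_c = (15600.00)(65.00) + (6636.61)(65.00) + (1687.50)(155.00) = 1706942.44 mm³
ΣAy_c = (15600.00)(60.00) + (6636.61)(147.59) + (1687.50)(15.00) = 1940789.57 mm³
x_c = 1706942.44 / 23924.11 = 71.35 mm
y_c = 1940789.57 / 23924.11 = 81.12 mm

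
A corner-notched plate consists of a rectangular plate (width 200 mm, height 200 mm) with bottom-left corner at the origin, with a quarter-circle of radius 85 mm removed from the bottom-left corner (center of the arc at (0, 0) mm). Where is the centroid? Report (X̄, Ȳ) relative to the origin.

plate: A = 200 × 200 = 40000.00, centroid at (100.00, 100.00).
removed quarter-circle: A = −¼π·85² = -5674.50, centroid at (36.08, 36.08).
ΣA = 34325.50 mm², ΣAX̄ = 3795291.67 mm³, ΣAȲ = 3795291.67 mm³.
X̄ = 3795291.67/34325.50 = 110.57 mm; Ȳ = 3795291.67/34325.50 = 110.57 mm.

X̄ = 110.57 mm, Ȳ = 110.57 mm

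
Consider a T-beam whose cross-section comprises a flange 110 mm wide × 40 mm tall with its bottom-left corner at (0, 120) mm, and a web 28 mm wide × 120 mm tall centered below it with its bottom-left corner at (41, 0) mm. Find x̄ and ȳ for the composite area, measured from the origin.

web: A = 28 × 120 = 3360.00, centroid at (55.00, 60.00).
flange: A = 110 × 40 = 4400.00, centroid at (55.00, 140.00).
ΣA = 7760.00 mm², ΣAx̄ = 426800.00 mm³, ΣAȳ = 817600.00 mm³.
x̄ = 426800.00/7760.00 = 55.00 mm; ȳ = 817600.00/7760.00 = 105.36 mm.

x̄ = 55.00 mm, ȳ = 105.36 mm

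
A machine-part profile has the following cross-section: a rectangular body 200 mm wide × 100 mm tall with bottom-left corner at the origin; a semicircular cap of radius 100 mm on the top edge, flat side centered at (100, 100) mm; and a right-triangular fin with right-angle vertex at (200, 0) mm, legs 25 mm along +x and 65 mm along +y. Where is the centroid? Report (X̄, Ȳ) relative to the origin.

X̄ = 102.41 mm, Ȳ = 89.13 mm

rectangular body: A = 200 × 100 = 20000.00, centroid at (100.00, 50.00).
semicircular top: A = ½π·100² = 15707.96, centroid at (100.00, 142.44).
triangular fin: A = ½·25·65 = 812.50, centroid at (208.33, 21.67).
ΣA = 36520.46 mm², ΣAX̄ = 3740067.16 mm³, ΣAȲ = 3255067.16 mm³.
X̄ = 3740067.16/36520.46 = 102.41 mm; Ȳ = 3255067.16/36520.46 = 89.13 mm.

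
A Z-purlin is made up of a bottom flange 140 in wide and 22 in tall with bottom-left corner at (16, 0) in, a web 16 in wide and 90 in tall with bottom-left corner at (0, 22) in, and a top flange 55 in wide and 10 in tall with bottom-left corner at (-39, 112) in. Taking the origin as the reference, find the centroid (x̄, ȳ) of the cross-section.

Part | A | x̄ᵢ | ȳᵢ | A·x̄ᵢ | A·ȳᵢ
bottom flange | 3080.00 | 86.00 | 11.00 | 264880.00 | 33880.00
web | 1440.00 | 8.00 | 67.00 | 11520.00 | 96480.00
top flange | 550.00 | -11.50 | 117.00 | -6325.00 | 64350.00
Σ | 5070.00 |  |  | 270075.00 | 194710.00
x̄ = 270075.00 / 5070.00 = 53.27 in
ȳ = 194710.00 / 5070.00 = 38.40 in

x̄ = 53.27 in, ȳ = 38.40 in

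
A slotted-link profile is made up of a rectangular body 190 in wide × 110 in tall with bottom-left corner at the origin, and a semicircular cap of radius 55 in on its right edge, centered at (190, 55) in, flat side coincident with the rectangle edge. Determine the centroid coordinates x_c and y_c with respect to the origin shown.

x_c = 116.92 in, y_c = 55.00 in

rectangular body: A = 190 × 110 = 20900.00, centroid at (95.00, 55.00).
semicircular end: A = ½π·55² = 4751.66, centroid at (213.34, 55.00).
ΣA = 25651.66 in², ΣAx_c = 2999231.86 in³, ΣAy_c = 1410841.24 in³.
x_c = 2999231.86/25651.66 = 116.92 in; y_c = 1410841.24/25651.66 = 55.00 in.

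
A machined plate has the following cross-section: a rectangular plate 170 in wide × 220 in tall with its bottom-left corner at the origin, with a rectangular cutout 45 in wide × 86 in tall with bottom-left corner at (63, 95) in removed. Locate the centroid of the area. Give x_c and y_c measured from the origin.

Part | A | x̄ᵢ | ȳᵢ | A·x̄ᵢ | A·ȳᵢ
plate | 37400.00 | 85.00 | 110.00 | 3179000.00 | 4114000.00
hole | -3870.00 | 85.50 | 138.00 | -330885.00 | -534060.00
Σ | 33530.00 |  |  | 2848115.00 | 3579940.00
x_c = 2848115.00 / 33530.00 = 84.94 in
y_c = 3579940.00 / 33530.00 = 106.77 in

x_c = 84.94 in, y_c = 106.77 in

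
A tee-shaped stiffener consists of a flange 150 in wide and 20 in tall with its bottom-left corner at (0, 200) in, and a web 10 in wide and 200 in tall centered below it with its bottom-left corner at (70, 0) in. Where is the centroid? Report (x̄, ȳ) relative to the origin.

web: A = 10 × 200 = 2000.00, centroid at (75.00, 100.00).
flange: A = 150 × 20 = 3000.00, centroid at (75.00, 210.00).
ΣA = 5000.00 in², ΣAx̄ = 375000.00 in³, ΣAȳ = 830000.00 in³.
x̄ = 375000.00/5000.00 = 75.00 in; ȳ = 830000.00/5000.00 = 166.00 in.

x̄ = 75.00 in, ȳ = 166.00 in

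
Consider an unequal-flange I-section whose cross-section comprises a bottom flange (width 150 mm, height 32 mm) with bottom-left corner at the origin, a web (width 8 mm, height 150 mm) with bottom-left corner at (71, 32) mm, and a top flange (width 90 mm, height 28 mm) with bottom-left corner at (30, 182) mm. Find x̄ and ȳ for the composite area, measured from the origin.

x̄ = 75.00 mm, ȳ = 82.06 mm

bottom flange: A = 150 × 32 = 4800.00, centroid at (75.00, 16.00).
web: A = 8 × 150 = 1200.00, centroid at (75.00, 107.00).
top flange: A = 90 × 28 = 2520.00, centroid at (75.00, 196.00).
ΣA = 8520.00 mm²
ΣAx̄ = (4800.00)(75.00) + (1200.00)(75.00) + (2520.00)(75.00) = 639000.00 mm³
ΣAȳ = (4800.00)(16.00) + (1200.00)(107.00) + (2520.00)(196.00) = 699120.00 mm³
x̄ = 639000.00 / 8520.00 = 75.00 mm
ȳ = 699120.00 / 8520.00 = 82.06 mm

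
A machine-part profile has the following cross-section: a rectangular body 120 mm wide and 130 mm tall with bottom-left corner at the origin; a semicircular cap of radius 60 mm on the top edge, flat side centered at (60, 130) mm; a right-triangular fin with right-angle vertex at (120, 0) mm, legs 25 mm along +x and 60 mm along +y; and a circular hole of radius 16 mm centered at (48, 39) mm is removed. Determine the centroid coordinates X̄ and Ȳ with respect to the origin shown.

X̄ = 62.87 mm, Ȳ = 88.52 mm

Part | A | x̄ᵢ | ȳᵢ | A·x̄ᵢ | A·ȳᵢ
rectangular body | 15600.00 | 60.00 | 65.00 | 936000.00 | 1014000.00
semicircular top | 5654.87 | 60.00 | 155.46 | 339292.01 | 879132.68
triangular fin | 750.00 | 128.33 | 20.00 | 96250.00 | 15000.00
hole | -804.25 | 48.00 | 39.00 | -38603.89 | -31365.66
Σ | 21200.62 |  |  | 1332938.12 | 1876767.02
X̄ = 1332938.12 / 21200.62 = 62.87 mm
Ȳ = 1876767.02 / 21200.62 = 88.52 mm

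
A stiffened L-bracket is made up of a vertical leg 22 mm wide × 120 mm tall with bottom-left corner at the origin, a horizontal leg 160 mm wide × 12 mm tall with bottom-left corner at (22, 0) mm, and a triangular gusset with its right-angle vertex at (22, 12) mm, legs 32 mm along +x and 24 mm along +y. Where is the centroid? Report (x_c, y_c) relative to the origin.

x_c = 48.02 mm, y_c = 35.92 mm

vertical leg: A = 22 × 120 = 2640.00, centroid at (11.00, 60.00).
horizontal leg: A = 160 × 12 = 1920.00, centroid at (102.00, 6.00).
gusset: A = ½·32·24 = 384.00, centroid at (32.67, 20.00).
ΣA = 4944.00 mm²
ΣAx_c = (2640.00)(11.00) + (1920.00)(102.00) + (384.00)(32.67) = 237424.00 mm³
ΣAy_c = (2640.00)(60.00) + (1920.00)(6.00) + (384.00)(20.00) = 177600.00 mm³
x_c = 237424.00 / 4944.00 = 48.02 mm
y_c = 177600.00 / 4944.00 = 35.92 mm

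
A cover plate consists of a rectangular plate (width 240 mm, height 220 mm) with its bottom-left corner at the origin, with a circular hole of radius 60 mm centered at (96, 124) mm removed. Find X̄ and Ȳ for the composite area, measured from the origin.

plate: A = 240 × 220 = 52800.00, centroid at (120.00, 110.00).
hole: A = −π·60² = -11309.73, centroid at (96.00, 124.00).
ΣA = 41490.27 mm²
ΣAX̄ = (52800.00)(120.00) + (-11309.73)(96.00) = 5250265.58 mm³
ΣAȲ = (52800.00)(110.00) + (-11309.73)(124.00) = 4405593.04 mm³
X̄ = 5250265.58 / 41490.27 = 126.54 mm
Ȳ = 4405593.04 / 41490.27 = 106.18 mm

X̄ = 126.54 mm, Ȳ = 106.18 mm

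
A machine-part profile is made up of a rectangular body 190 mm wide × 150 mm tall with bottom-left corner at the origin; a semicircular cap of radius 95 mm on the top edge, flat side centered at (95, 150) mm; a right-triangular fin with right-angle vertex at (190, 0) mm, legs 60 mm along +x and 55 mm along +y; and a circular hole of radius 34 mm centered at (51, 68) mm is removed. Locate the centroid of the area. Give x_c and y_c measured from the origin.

rectangular body: A = 190 × 150 = 28500.00, centroid at (95.00, 75.00).
semicircular top: A = ½π·95² = 14176.44, centroid at (95.00, 190.32).
triangular fin: A = ½·60·55 = 1650.00, centroid at (210.00, 18.33).
hole: A = −π·34² = -3631.68, centroid at (51.00, 68.00).
ΣA = 40694.76 mm², ΣAx_c = 4215545.76 mm³, ΣAy_c = 4618844.55 mm³.
x_c = 4215545.76/40694.76 = 103.59 mm; y_c = 4618844.55/40694.76 = 113.50 mm.

x_c = 103.59 mm, y_c = 113.50 mm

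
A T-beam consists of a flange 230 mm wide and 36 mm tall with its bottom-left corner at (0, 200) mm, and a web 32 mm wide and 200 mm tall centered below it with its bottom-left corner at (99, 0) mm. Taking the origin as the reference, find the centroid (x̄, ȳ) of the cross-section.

x̄ = 115.00 mm, ȳ = 166.56 mm

Part | A | x̄ᵢ | ȳᵢ | A·x̄ᵢ | A·ȳᵢ
web | 6400.00 | 115.00 | 100.00 | 736000.00 | 640000.00
flange | 8280.00 | 115.00 | 218.00 | 952200.00 | 1805040.00
Σ | 14680.00 |  |  | 1688200.00 | 2445040.00
x̄ = 1688200.00 / 14680.00 = 115.00 mm
ȳ = 2445040.00 / 14680.00 = 166.56 mm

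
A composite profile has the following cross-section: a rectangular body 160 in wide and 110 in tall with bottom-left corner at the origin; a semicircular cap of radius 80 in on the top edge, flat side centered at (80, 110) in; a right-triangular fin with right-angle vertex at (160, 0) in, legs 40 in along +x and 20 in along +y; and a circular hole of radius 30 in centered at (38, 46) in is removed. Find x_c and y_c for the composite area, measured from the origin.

x_c = 86.19 in, y_c = 90.69 in

rectangular body: A = 160 × 110 = 17600.00, centroid at (80.00, 55.00).
semicircular top: A = ½π·80² = 10053.10, centroid at (80.00, 143.95).
triangular fin: A = ½·40·20 = 400.00, centroid at (173.33, 6.67).
hole: A = −π·30² = -2827.43, centroid at (38.00, 46.00).
ΣA = 25225.66 in², ΣAx_c = 2174138.58 in³, ΣAy_c = 2287778.68 in³.
x_c = 2174138.58/25225.66 = 86.19 in; y_c = 2287778.68/25225.66 = 90.69 in.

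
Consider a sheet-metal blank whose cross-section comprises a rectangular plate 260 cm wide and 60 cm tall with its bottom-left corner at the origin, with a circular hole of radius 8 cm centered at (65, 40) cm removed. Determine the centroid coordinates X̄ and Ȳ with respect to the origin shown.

X̄ = 130.85 cm, Ȳ = 29.87 cm

plate: A = 260 × 60 = 15600.00, centroid at (130.00, 30.00).
hole: A = −π·8² = -201.06, centroid at (65.00, 40.00).
ΣA = 15398.94 cm²
ΣAX̄ = (15600.00)(130.00) + (-201.06)(65.00) = 2014930.97 cm³
ΣAȲ = (15600.00)(30.00) + (-201.06)(40.00) = 459957.52 cm³
X̄ = 2014930.97 / 15398.94 = 130.85 cm
Ȳ = 459957.52 / 15398.94 = 29.87 cm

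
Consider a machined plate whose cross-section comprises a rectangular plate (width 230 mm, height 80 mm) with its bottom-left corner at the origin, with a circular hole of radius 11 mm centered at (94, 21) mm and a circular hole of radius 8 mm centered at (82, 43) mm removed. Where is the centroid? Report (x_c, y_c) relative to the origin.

x_c = 115.82 mm, y_c = 40.37 mm

plate: A = 230 × 80 = 18400.00, centroid at (115.00, 40.00).
hole 1: A = −π·11² = -380.13, centroid at (94.00, 21.00).
hole 2: A = −π·8² = -201.06, centroid at (82.00, 43.00).
ΣA = 17818.81 mm²
ΣAx_c = (18400.00)(115.00) + (-380.13)(94.00) + (-201.06)(82.00) = 2063780.45 mm³
ΣAy_c = (18400.00)(40.00) + (-380.13)(21.00) + (-201.06)(43.00) = 719371.55 mm³
x_c = 2063780.45 / 17818.81 = 115.82 mm
y_c = 719371.55 / 17818.81 = 40.37 mm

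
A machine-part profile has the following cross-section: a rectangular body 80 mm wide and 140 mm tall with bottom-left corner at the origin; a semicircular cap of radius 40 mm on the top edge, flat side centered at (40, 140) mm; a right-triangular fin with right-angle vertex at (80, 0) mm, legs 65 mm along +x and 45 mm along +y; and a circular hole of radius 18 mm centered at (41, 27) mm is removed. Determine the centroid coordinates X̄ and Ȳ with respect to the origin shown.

X̄ = 46.30 mm, Ȳ = 82.85 mm

rectangular body: A = 80 × 140 = 11200.00, centroid at (40.00, 70.00).
semicircular top: A = ½π·40² = 2513.27, centroid at (40.00, 156.98).
triangular fin: A = ½·65·45 = 1462.50, centroid at (101.67, 15.00).
hole: A = −π·18² = -1017.88, centroid at (41.00, 27.00).
ΣA = 14157.90 mm²
ΣAX̄ = (11200.00)(40.00) + (2513.27)(40.00) + (1462.50)(101.67) + (-1017.88)(41.00) = 655485.55 mm³
ΣAȲ = (11200.00)(70.00) + (2513.27)(156.98) + (1462.50)(15.00) + (-1017.88)(27.00) = 1172979.89 mm³
X̄ = 655485.55 / 14157.90 = 46.30 mm
Ȳ = 1172979.89 / 14157.90 = 82.85 mm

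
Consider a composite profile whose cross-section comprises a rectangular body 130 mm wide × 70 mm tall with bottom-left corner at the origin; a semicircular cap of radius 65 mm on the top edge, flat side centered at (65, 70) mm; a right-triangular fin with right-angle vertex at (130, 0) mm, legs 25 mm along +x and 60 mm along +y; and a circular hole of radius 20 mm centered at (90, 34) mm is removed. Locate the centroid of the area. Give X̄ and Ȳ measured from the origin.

rectangular body: A = 130 × 70 = 9100.00, centroid at (65.00, 35.00).
semicircular top: A = ½π·65² = 6636.61, centroid at (65.00, 97.59).
triangular fin: A = ½·25·60 = 750.00, centroid at (138.33, 20.00).
hole: A = −π·20² = -1256.64, centroid at (90.00, 34.00).
ΣA = 15229.98 mm², ΣAX̄ = 1013532.61 mm³, ΣAȲ = 938420.69 mm³.
X̄ = 1013532.61/15229.98 = 66.55 mm; Ȳ = 938420.69/15229.98 = 61.62 mm.

X̄ = 66.55 mm, Ȳ = 61.62 mm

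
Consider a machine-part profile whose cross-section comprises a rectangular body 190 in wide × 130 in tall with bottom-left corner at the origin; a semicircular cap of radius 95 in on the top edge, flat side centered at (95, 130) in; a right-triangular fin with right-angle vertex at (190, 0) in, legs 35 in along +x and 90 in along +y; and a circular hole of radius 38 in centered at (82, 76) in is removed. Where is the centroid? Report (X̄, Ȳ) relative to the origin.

X̄ = 101.32 in, Ȳ = 103.65 in

rectangular body: A = 190 × 130 = 24700.00, centroid at (95.00, 65.00).
semicircular top: A = ½π·95² = 14176.44, centroid at (95.00, 170.32).
triangular fin: A = ½·35·90 = 1575.00, centroid at (201.67, 30.00).
hole: A = −π·38² = -4536.46, centroid at (82.00, 76.00).
ΣA = 35914.98 in²
ΣAX̄ = (24700.00)(95.00) + (14176.44)(95.00) + (1575.00)(201.67) + (-4536.46)(82.00) = 3638896.80 in³
ΣAȲ = (24700.00)(65.00) + (14176.44)(170.32) + (1575.00)(30.00) + (-4536.46)(76.00) = 3722499.18 in³
X̄ = 3638896.80 / 35914.98 = 101.32 in
Ȳ = 3722499.18 / 35914.98 = 103.65 in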